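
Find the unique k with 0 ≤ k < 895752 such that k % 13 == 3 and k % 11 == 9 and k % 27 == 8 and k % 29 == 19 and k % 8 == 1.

878777

The moduli are pairwise coprime; N = 13·11·27·29·8 = 895752.
N/13 = 68904; 68904 ≡ 4 (mod 13); 4·10 ≡ 1, so inverse 10.
N/11 = 81432; 81432 ≡ 10 (mod 11); 10·10 ≡ 1, so inverse 10.
N/27 = 33176; 33176 ≡ 20 (mod 27); 20·23 ≡ 1, so inverse 23.
N/29 = 30888; 30888 ≡ 3 (mod 29); 3·10 ≡ 1, so inverse 10.
N/8 = 111969; 111969 ≡ 1 (mod 8), inverse 1.
k ≡ 3·68904·10 + 9·81432·10 + 8·33176·23 + 19·30888·10 + 1·111969·1 = 21481073.
21481073 mod 895752 = 878777.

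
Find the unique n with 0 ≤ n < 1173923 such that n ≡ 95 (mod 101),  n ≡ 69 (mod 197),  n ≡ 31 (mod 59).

361170

The moduli are pairwise coprime; M = 101·197·59 = 1173923.
M/101 = 11623; 11623 ≡ 8 (mod 101); 8·38 ≡ 1, so inverse 38.
M/197 = 5959; 5959 ≡ 49 (mod 197); 49·193 ≡ 1, so inverse 193.
M/59 = 19897; 19897 ≡ 14 (mod 59); 14·38 ≡ 1, so inverse 38.
n ≡ 95·11623·38 + 69·5959·193 + 31·19897·38 = 144753699.
144753699 mod 1173923 = 361170.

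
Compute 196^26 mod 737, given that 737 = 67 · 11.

Mod 67: 196 ≡ 62; 62^26 ≡ 22 (mod 67).
Mod 11: 196 ≡ 9; by Fermat, exponent reduces to 26 mod 10 = 6; 9^6 ≡ 9 (mod 11).
Combine by CRT: x ≡ 22 (mod 67), x ≡ 9 (mod 11) ⇒ x ≡ 625 (mod 737).

625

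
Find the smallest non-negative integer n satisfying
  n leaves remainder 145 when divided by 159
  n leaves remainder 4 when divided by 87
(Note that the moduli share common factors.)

3484

gcd(159, 87) = 3 and 3 | (4 − 145), so the pair is consistent; merging gives n ≡ 3484 (mod 4611), where 4611 = lcm(159, 87).
The solution is unique modulo lcm(159, 87) = 4611.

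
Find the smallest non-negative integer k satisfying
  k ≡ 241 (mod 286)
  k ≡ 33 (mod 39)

813

gcd(286, 39) = 13 and 13 | (33 − 241), so the pair is consistent; merging gives k ≡ 813 (mod 858), where 858 = lcm(286, 39).
The solution is unique modulo lcm(286, 39) = 858.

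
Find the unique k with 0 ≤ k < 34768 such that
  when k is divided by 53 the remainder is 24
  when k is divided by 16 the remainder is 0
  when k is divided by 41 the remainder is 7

The moduli are pairwise coprime; N = 53·16·41 = 34768.
N/53 = 656; 656 ≡ 20 (mod 53); 20·8 ≡ 1, so inverse 8.
N/16 = 2173; 2173 ≡ 13 (mod 16); 13·5 ≡ 1, so inverse 5.
N/41 = 848; 848 ≡ 28 (mod 41); 28·22 ≡ 1, so inverse 22.
k ≡ 24·656·8 + 0·2173·5 + 7·848·22 = 256544.
256544 mod 34768 = 13168.

13168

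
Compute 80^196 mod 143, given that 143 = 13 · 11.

3

Mod 13: 80 ≡ 2; by Fermat, exponent reduces to 196 mod 12 = 4; 2^4 ≡ 3 (mod 13).
Mod 11: 80 ≡ 3; by Fermat, exponent reduces to 196 mod 10 = 6; 3^6 ≡ 3 (mod 11).
Combine by CRT: x ≡ 3 (mod 13), x ≡ 3 (mod 11) ⇒ x ≡ 3 (mod 143).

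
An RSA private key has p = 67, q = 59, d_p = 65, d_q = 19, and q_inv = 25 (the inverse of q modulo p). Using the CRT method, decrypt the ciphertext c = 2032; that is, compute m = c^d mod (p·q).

3615

m₁ = c^(d_p) mod p: c ≡ 22 (mod 67), and 22^65 mod 67 = 64.
m₂ = c^(d_q) mod q: c ≡ 26 (mod 59), and 26^19 mod 59 = 16.
h = q_inv·(m₁ − m₂) mod p = 25·(64 − 16) mod 67 = 61.
m = m₂ + h·q = 16 + 61·59 = 3615.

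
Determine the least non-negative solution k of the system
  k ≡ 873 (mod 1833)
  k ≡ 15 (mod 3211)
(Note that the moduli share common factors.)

394968

gcd(1833, 3211) = 13 and 13 | (15 − 873), so the pair is consistent; merging gives k ≡ 394968 (mod 452751), where 452751 = lcm(1833, 3211).
The solution is unique modulo lcm(1833, 3211) = 452751.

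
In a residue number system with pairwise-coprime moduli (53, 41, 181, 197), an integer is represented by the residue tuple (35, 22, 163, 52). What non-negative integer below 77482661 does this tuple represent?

The moduli are pairwise coprime; N = 53·41·181·197 = 77482661.
N/53 = 1461937; 1461937 ≡ 38 (mod 53); 38·7 ≡ 1, so inverse 7.
N/41 = 1889821; 1889821 ≡ 8 (mod 41); 8·36 ≡ 1, so inverse 36.
N/181 = 428081; 428081 ≡ 16 (mod 181); 16·34 ≡ 1, so inverse 34.
N/197 = 393313; 393313 ≡ 101 (mod 197); 101·158 ≡ 1, so inverse 158.
x ≡ 35·1461937·7 + 22·1889821·36 + 163·428081·34 + 52·393313·158 = 7458797307.
7458797307 mod 77482661 = 20461851.

20461851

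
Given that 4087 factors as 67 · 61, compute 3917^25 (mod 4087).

Mod 67: 3917 ≡ 31; 31^25 ≡ 41 (mod 67).
Mod 61: 3917 ≡ 13; 13^25 ≡ 13 (mod 61).
Combine by CRT: x ≡ 41 (mod 67), x ≡ 13 (mod 61) ⇒ x ≡ 2453 (mod 4087).

2453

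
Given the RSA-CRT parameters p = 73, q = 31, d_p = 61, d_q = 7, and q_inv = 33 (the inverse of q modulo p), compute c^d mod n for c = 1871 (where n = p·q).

m₁ = c^(d_p) mod p: c ≡ 46 (mod 73), and 46^61 mod 73 = 46.
m₂ = c^(d_q) mod q: c ≡ 11 (mod 31), and 11^7 mod 31 = 13.
h = q_inv·(m₁ − m₂) mod p = 33·(46 − 13) mod 73 = 67.
m = m₂ + h·q = 13 + 67·31 = 2090.

2090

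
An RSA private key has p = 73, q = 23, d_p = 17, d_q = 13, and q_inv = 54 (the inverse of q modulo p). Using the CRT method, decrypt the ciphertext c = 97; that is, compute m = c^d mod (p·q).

m₁ = c^(d_p) mod p: c ≡ 24 (mod 73), and 24^17 mod 73 = 3.
m₂ = c^(d_q) mod q: c ≡ 5 (mod 23), and 5^13 mod 23 = 21.
h = q_inv·(m₁ − m₂) mod p = 54·(3 − 21) mod 73 = 50.
m = m₂ + h·q = 21 + 50·23 = 1171.

1171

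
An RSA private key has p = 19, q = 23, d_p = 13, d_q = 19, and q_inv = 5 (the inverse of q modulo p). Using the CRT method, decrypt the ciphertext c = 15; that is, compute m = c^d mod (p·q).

295

m₁ = c^(d_p) mod p: c ≡ 15 (mod 19), and 15^13 mod 19 = 10.
m₂ = c^(d_q) mod q: c ≡ 15 (mod 23), and 15^19 mod 23 = 19.
h = q_inv·(m₁ − m₂) mod p = 5·(10 − 19) mod 19 = 12.
m = m₂ + h·q = 19 + 12·23 = 295.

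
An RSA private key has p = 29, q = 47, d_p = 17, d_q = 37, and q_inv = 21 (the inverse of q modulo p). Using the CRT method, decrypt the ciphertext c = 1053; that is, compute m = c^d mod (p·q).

m₁ = c^(d_p) mod p: c ≡ 9 (mod 29), and 9^17 mod 29 = 4.
m₂ = c^(d_q) mod q: c ≡ 19 (mod 47), and 19^37 mod 47 = 40.
h = q_inv·(m₁ − m₂) mod p = 21·(4 − 40) mod 29 = 27.
m = m₂ + h·q = 40 + 27·47 = 1309.

1309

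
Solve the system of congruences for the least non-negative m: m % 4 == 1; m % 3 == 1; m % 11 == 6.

The moduli are pairwise coprime; N = 4·3·11 = 132.
N/4 = 33; 33 ≡ 1 (mod 4), inverse 1.
N/3 = 44; 44 ≡ 2 (mod 3); 2·2 ≡ 1, so inverse 2.
N/11 = 12; 12 ≡ 1 (mod 11), inverse 1.
m ≡ 1·33·1 + 1·44·2 + 6·12·1 = 193.
193 mod 132 = 61.

61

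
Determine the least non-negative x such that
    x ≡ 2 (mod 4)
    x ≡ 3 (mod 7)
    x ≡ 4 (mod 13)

The moduli are pairwise coprime; N = 4·7·13 = 364.
N/4 = 91; 91 ≡ 3 (mod 4); 3·3 ≡ 1, so inverse 3.
N/7 = 52; 52 ≡ 3 (mod 7); 3·5 ≡ 1, so inverse 5.
N/13 = 28; 28 ≡ 2 (mod 13); 2·7 ≡ 1, so inverse 7.
x ≡ 2·91·3 + 3·52·5 + 4·28·7 = 2110.
2110 mod 364 = 290.

290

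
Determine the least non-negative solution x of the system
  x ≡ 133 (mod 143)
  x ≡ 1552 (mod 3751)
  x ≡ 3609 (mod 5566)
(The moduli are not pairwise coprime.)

1400675

gcd(143, 3751) = 11 and 11 | (1552 − 133), so the pair is consistent; merging gives x ≡ 35311 (mod 48763), where 48763 = lcm(143, 3751).
gcd(48763, 5566) = 121 and 121 | (3609 − 35311), so the pair is consistent; merging gives x ≡ 1400675 (mod 2243098), where 2243098 = lcm(48763, 5566).
The solution is unique modulo lcm(143, 3751, 5566) = 2243098.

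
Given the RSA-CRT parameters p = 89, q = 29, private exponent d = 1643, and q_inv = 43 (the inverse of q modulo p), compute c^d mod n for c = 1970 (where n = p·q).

1105

d_p = d mod (p−1) = 1643 mod 88 = 59; d_q = d mod (q−1) = 19.
m₁ = c^(d_p) mod p: c ≡ 12 (mod 89), and 12^59 mod 89 = 37.
m₂ = c^(d_q) mod q: c ≡ 27 (mod 29), and 27^19 mod 29 = 3.
h = q_inv·(m₁ − m₂) mod p = 43·(37 − 3) mod 89 = 38.
m = m₂ + h·q = 3 + 38·29 = 1105.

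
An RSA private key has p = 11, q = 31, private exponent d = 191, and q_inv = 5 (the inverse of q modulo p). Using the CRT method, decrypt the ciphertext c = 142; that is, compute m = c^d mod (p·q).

d_p = d mod (p−1) = 191 mod 10 = 1; d_q = d mod (q−1) = 11.
m₁ = c^(d_p) mod p: c ≡ 10 (mod 11), and 10^1 mod 11 = 10.
m₂ = c^(d_q) mod q: c ≡ 18 (mod 31), and 18^11 mod 31 = 28.
h = q_inv·(m₁ − m₂) mod p = 5·(10 − 28) mod 11 = 9.
m = m₂ + h·q = 28 + 9·31 = 307.

307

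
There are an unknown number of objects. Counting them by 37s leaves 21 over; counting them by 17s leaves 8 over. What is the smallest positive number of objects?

From N ≡ 21 (mod 37) write N = 21 + 37t. Substituting into N ≡ 8 (mod 17) gives 37t ≡ 4 (mod 17), and since 3⁻¹ ≡ 6 (mod 17), t ≡ 7. Hence N ≡ 21 + 37·7 = 280 (mod 629).

280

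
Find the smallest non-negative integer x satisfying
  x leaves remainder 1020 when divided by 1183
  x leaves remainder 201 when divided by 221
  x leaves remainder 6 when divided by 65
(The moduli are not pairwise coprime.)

38876

Combine the congruences pairwise.
gcd(1183, 221) = 13 and 13 | (201 − 1020), so the pair is consistent; merging gives x ≡ 18765 (mod 20111), where 20111 = lcm(1183, 221).
gcd(20111, 65) = 13 and 13 | (6 − 18765), so the pair is consistent; merging gives x ≡ 38876 (mod 100555), where 100555 = lcm(20111, 65).
The solution is unique modulo lcm(1183, 221, 65) = 100555.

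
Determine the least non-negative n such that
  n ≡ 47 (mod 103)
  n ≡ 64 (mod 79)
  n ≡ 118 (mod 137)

The moduli are pairwise coprime; M = 103·79·137 = 1114769.
M/103 = 10823; 10823 ≡ 8 (mod 103); 8·13 ≡ 1, so inverse 13.
M/79 = 14111; 14111 ≡ 49 (mod 79); 49·50 ≡ 1, so inverse 50.
M/137 = 8137; 8137 ≡ 54 (mod 137); 54·33 ≡ 1, so inverse 33.
n ≡ 47·10823·13 + 64·14111·50 + 118·8137·33 = 83453531.
83453531 mod 1114769 = 960625.

960625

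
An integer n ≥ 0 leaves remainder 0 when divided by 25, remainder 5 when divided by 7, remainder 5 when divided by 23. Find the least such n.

From n ≡ 0 (mod 25) write n = 0 + 25t. Substituting into n ≡ 5 (mod 7) gives 25t ≡ 5 (mod 7), and since 4⁻¹ ≡ 2 (mod 7), t ≡ 3. Hence n ≡ 0 + 25·3 = 75 (mod 175).
From n ≡ 75 (mod 175) write n = 75 + 175t. Substituting into n ≡ 5 (mod 23) gives 175t ≡ 22 (mod 23), and since 14⁻¹ ≡ 5 (mod 23), t ≡ 18. Hence n ≡ 75 + 175·18 = 3225 (mod 4025).

3225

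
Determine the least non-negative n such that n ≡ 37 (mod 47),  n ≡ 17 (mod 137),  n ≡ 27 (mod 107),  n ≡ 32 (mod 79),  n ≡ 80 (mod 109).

2529019606

From n ≡ 37 (mod 47) write n = 37 + 47t. Substituting into n ≡ 17 (mod 137) gives 47t ≡ 117 (mod 137), and since 47⁻¹ ≡ 35 (mod 137), t ≡ 122. Hence n ≡ 37 + 47·122 = 5771 (mod 6439).
From n ≡ 5771 (mod 6439) write n = 5771 + 6439t. Substituting into n ≡ 27 (mod 107) gives 6439t ≡ 34 (mod 107), and since 19⁻¹ ≡ 62 (mod 107), t ≡ 75. Hence n ≡ 5771 + 6439·75 = 488696 (mod 688973).
From n ≡ 488696 (mod 688973) write n = 488696 + 688973t. Substituting into n ≡ 32 (mod 79) gives 688973t ≡ 30 (mod 79), and since 14⁻¹ ≡ 17 (mod 79), t ≡ 36. Hence n ≡ 488696 + 688973·36 = 25291724 (mod 54428867).
From n ≡ 25291724 (mod 54428867) write n = 25291724 + 54428867t. Substituting into n ≡ 80 (mod 109) gives 54428867t ≡ 62 (mod 109), and since 44⁻¹ ≡ 57 (mod 109), t ≡ 46. Hence n ≡ 25291724 + 54428867·46 = 2529019606 (mod 5932746503).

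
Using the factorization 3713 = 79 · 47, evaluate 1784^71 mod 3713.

3145

Mod 79: 1784 ≡ 46; 46^71 ≡ 64 (mod 79).
Mod 47: 1784 ≡ 45; by Fermat, exponent reduces to 71 mod 46 = 25; 45^25 ≡ 43 (mod 47).
Combine by CRT: x ≡ 64 (mod 79), x ≡ 43 (mod 47) ⇒ x ≡ 3145 (mod 3713).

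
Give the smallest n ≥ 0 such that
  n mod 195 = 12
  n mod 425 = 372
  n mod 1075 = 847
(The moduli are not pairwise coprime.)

Combine the congruences pairwise.
gcd(195, 425) = 5 and 5 | (372 − 12), so the pair is consistent; merging gives n ≡ 5472 (mod 16575), where 16575 = lcm(195, 425).
gcd(16575, 1075) = 25 and 25 | (847 − 5472), so the pair is consistent; merging gives n ≡ 270672 (mod 712725), where 712725 = lcm(16575, 1075).
The solution is unique modulo lcm(195, 425, 1075) = 712725.

270672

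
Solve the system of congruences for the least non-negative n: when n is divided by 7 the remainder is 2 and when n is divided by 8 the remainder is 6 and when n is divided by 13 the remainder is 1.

The moduli are pairwise coprime; M = 7·8·13 = 728.
M/7 = 104; 104 ≡ 6 (mod 7); 6·6 ≡ 1, so inverse 6.
M/8 = 91; 91 ≡ 3 (mod 8); 3·3 ≡ 1, so inverse 3.
M/13 = 56; 56 ≡ 4 (mod 13); 4·10 ≡ 1, so inverse 10.
n ≡ 2·104·6 + 6·91·3 + 1·56·10 = 3446.
3446 mod 728 = 534.

534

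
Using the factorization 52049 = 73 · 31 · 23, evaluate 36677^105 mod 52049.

125

Mod 73: 36677 ≡ 31; by Fermat, exponent reduces to 105 mod 72 = 33; 31^33 ≡ 52 (mod 73).
Mod 31: 36677 ≡ 4; by Fermat, exponent reduces to 105 mod 30 = 15; 4^15 ≡ 1 (mod 31).
Mod 23: 36677 ≡ 15; by Fermat, exponent reduces to 105 mod 22 = 17; 15^17 ≡ 10 (mod 23).
Combine by CRT: x ≡ 52 (mod 73), x ≡ 1 (mod 31), x ≡ 10 (mod 23) ⇒ x ≡ 125 (mod 52049).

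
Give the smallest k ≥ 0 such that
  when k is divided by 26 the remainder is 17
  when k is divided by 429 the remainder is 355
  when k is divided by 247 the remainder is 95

2071

Combine the congruences pairwise.
gcd(26, 429) = 13 and 13 | (355 − 17), so the pair is consistent; merging gives k ≡ 355 (mod 858), where 858 = lcm(26, 429).
gcd(858, 247) = 13 and 13 | (95 − 355), so the pair is consistent; merging gives k ≡ 2071 (mod 16302), where 16302 = lcm(858, 247).
The solution is unique modulo lcm(26, 429, 247) = 16302.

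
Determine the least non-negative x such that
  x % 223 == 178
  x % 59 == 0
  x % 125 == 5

1471755

Combine the congruences pairwise.
From x ≡ 178 (mod 223) write x = 178 + 223t. Substituting into x ≡ 0 (mod 59) gives 223t ≡ 58 (mod 59), and since 46⁻¹ ≡ 9 (mod 59), t ≡ 50. Hence x ≡ 178 + 223·50 = 11328 (mod 13157).
From x ≡ 11328 (mod 13157) write x = 11328 + 13157t. Substituting into x ≡ 5 (mod 125) gives 13157t ≡ 52 (mod 125), and since 32⁻¹ ≡ 43 (mod 125), t ≡ 111. Hence x ≡ 11328 + 13157·111 = 1471755 (mod 1644625).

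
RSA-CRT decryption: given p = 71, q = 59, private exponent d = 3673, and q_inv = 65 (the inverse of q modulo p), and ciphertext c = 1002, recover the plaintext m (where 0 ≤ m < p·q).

d_p = d mod (p−1) = 3673 mod 70 = 33; d_q = d mod (q−1) = 19.
m₁ = c^(d_p) mod p: c ≡ 8 (mod 71), and 8^33 mod 71 = 10.
m₂ = c^(d_q) mod q: c ≡ 58 (mod 59), and 58^19 mod 59 = 58.
h = q_inv·(m₁ − m₂) mod p = 65·(10 − 58) mod 71 = 4.
m = m₂ + h·q = 58 + 4·59 = 294.

294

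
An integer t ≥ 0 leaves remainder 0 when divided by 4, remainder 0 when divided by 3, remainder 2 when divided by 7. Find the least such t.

The moduli are pairwise coprime; N = 4·3·7 = 84.
N/4 = 21; 21 ≡ 1 (mod 4), inverse 1.
N/3 = 28; 28 ≡ 1 (mod 3), inverse 1.
N/7 = 12; 12 ≡ 5 (mod 7); 5·3 ≡ 1, so inverse 3.
t ≡ 0·21·1 + 0·28·1 + 2·12·3 = 72.
72 mod 84 = 72.

72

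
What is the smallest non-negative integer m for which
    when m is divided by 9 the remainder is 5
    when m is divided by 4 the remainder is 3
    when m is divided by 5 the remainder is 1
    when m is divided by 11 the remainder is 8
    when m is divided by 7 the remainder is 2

The moduli are pairwise coprime; N = 9·4·5·11·7 = 13860.
N/9 = 1540; 1540 ≡ 1 (mod 9), inverse 1.
N/4 = 3465; 3465 ≡ 1 (mod 4), inverse 1.
N/5 = 2772; 2772 ≡ 2 (mod 5); 2·3 ≡ 1, so inverse 3.
N/11 = 1260; 1260 ≡ 6 (mod 11); 6·2 ≡ 1, so inverse 2.
N/7 = 1980; 1980 ≡ 6 (mod 7); 6·6 ≡ 1, so inverse 6.
m ≡ 5·1540·1 + 3·3465·1 + 1·2772·3 + 8·1260·2 + 2·1980·6 = 70331.
70331 mod 13860 = 1031.

1031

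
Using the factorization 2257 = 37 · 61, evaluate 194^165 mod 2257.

2024

Mod 37: 194 ≡ 9; by Fermat, exponent reduces to 165 mod 36 = 21; 9^21 ≡ 26 (mod 37).
Mod 61: 194 ≡ 11; by Fermat, exponent reduces to 165 mod 60 = 45; 11^45 ≡ 11 (mod 61).
Combine by CRT: x ≡ 26 (mod 37), x ≡ 11 (mod 61) ⇒ x ≡ 2024 (mod 2257).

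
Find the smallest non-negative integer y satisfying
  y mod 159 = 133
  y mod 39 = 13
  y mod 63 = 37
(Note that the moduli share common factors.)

Combine the congruences pairwise.
gcd(159, 39) = 3 and 3 | (13 − 133), so the pair is consistent; merging gives y ≡ 2041 (mod 2067), where 2067 = lcm(159, 39).
gcd(2067, 63) = 3 and 3 | (37 − 2041), so the pair is consistent; merging gives y ≡ 43381 (mod 43407), where 43407 = lcm(2067, 63).
The solution is unique modulo lcm(159, 39, 63) = 43407.

43381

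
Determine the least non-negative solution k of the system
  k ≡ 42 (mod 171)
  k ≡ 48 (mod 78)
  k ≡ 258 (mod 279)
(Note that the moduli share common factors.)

gcd(171, 78) = 3 and 3 | (48 − 42), so the pair is consistent; merging gives k ≡ 2778 (mod 4446), where 4446 = lcm(171, 78).
gcd(4446, 279) = 9 and 9 | (258 − 2778), so the pair is consistent; merging gives k ≡ 73914 (mod 137826), where 137826 = lcm(4446, 279).
The solution is unique modulo lcm(171, 78, 279) = 137826.

73914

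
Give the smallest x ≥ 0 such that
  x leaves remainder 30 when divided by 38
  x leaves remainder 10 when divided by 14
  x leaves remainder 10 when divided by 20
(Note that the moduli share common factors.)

1550

Combine the congruences pairwise.
gcd(38, 14) = 2 and 2 | (10 − 30), so the pair is consistent; merging gives x ≡ 220 (mod 266), where 266 = lcm(38, 14).
gcd(266, 20) = 2 and 2 | (10 − 220), so the pair is consistent; merging gives x ≡ 1550 (mod 2660), where 2660 = lcm(266, 20).
The solution is unique modulo lcm(38, 14, 20) = 2660.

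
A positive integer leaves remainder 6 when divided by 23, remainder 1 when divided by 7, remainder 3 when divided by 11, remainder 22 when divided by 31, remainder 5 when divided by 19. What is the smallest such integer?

145412

From k ≡ 6 (mod 23) write k = 6 + 23t. Substituting into k ≡ 1 (mod 7) gives 23t ≡ 2 (mod 7), and since 2⁻¹ ≡ 4 (mod 7), t ≡ 1. Hence k ≡ 6 + 23·1 = 29 (mod 161).
From k ≡ 29 (mod 161) write k = 29 + 161t. Substituting into k ≡ 3 (mod 11) gives 161t ≡ 7 (mod 11), and since 7⁻¹ ≡ 8 (mod 11), t ≡ 1. Hence k ≡ 29 + 161·1 = 190 (mod 1771).
From k ≡ 190 (mod 1771) write k = 190 + 1771t. Substituting into k ≡ 22 (mod 31) gives 1771t ≡ 18 (mod 31), and since 4⁻¹ ≡ 8 (mod 31), t ≡ 20. Hence k ≡ 190 + 1771·20 = 35610 (mod 54901).
From k ≡ 35610 (mod 54901) write k = 35610 + 54901t. Substituting into k ≡ 5 (mod 19) gives 54901t ≡ 1 (mod 19), and since 10⁻¹ ≡ 2 (mod 19), t ≡ 2. Hence k ≡ 35610 + 54901·2 = 145412 (mod 1043119).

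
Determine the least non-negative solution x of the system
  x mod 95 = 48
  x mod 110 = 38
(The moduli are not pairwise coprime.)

gcd(95, 110) = 5 and 5 | (38 − 48), so the pair is consistent; merging gives x ≡ 808 (mod 2090), where 2090 = lcm(95, 110).
The solution is unique modulo lcm(95, 110) = 2090.

808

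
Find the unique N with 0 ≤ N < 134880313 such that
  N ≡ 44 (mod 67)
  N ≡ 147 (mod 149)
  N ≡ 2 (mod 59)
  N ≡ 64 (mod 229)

90008514

Combine the congruences pairwise.
From N ≡ 44 (mod 67) write N = 44 + 67t. Substituting into N ≡ 147 (mod 149) gives 67t ≡ 103 (mod 149), and since 67⁻¹ ≡ 129 (mod 149), t ≡ 26. Hence N ≡ 44 + 67·26 = 1786 (mod 9983).
From N ≡ 1786 (mod 9983) write N = 1786 + 9983t. Substituting into N ≡ 2 (mod 59) gives 9983t ≡ 45 (mod 59), and since 12⁻¹ ≡ 5 (mod 59), t ≡ 48. Hence N ≡ 1786 + 9983·48 = 480970 (mod 588997).
From N ≡ 480970 (mod 588997) write N = 480970 + 588997t. Substituting into N ≡ 64 (mod 229) gives 588997t ≡ 223 (mod 229), and since 9⁻¹ ≡ 51 (mod 229), t ≡ 152. Hence N ≡ 480970 + 588997·152 = 90008514 (mod 134880313).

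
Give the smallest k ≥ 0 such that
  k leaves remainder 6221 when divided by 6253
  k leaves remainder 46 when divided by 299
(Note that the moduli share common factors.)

125028

gcd(6253, 299) = 13 and 13 | (46 − 6221), so the pair is consistent; merging gives k ≡ 125028 (mod 143819), where 143819 = lcm(6253, 299).
The solution is unique modulo lcm(6253, 299) = 143819.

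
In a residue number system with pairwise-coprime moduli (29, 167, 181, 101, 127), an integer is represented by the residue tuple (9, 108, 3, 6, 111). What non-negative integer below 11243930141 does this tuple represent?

7079421690

Combine the congruences pairwise.
From x ≡ 9 (mod 29) write x = 9 + 29t. Substituting into x ≡ 108 (mod 167) gives 29t ≡ 99 (mod 167), and since 29⁻¹ ≡ 144 (mod 167), t ≡ 61. Hence x ≡ 9 + 29·61 = 1778 (mod 4843).
From x ≡ 1778 (mod 4843) write x = 1778 + 4843t. Substituting into x ≡ 3 (mod 181) gives 4843t ≡ 35 (mod 181), and since 137⁻¹ ≡ 37 (mod 181), t ≡ 28. Hence x ≡ 1778 + 4843·28 = 137382 (mod 876583).
From x ≡ 137382 (mod 876583) write x = 137382 + 876583t. Substituting into x ≡ 6 (mod 101) gives 876583t ≡ 85 (mod 101), and since 4⁻¹ ≡ 76 (mod 101), t ≡ 97. Hence x ≡ 137382 + 876583·97 = 85165933 (mod 88534883).
From x ≡ 85165933 (mod 88534883) write x = 85165933 + 88534883t. Substituting into x ≡ 111 (mod 127) gives 88534883t ≡ 124 (mod 127), and since 8⁻¹ ≡ 16 (mod 127), t ≡ 79. Hence x ≡ 85165933 + 88534883·79 = 7079421690 (mod 11243930141).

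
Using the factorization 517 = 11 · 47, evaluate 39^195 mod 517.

10

Mod 11: 39 ≡ 6; by Fermat, exponent reduces to 195 mod 10 = 5; 6^5 ≡ 10 (mod 11).
Mod 47: 39 ≡ 39; by Fermat, exponent reduces to 195 mod 46 = 11; 39^11 ≡ 10 (mod 47).
Combine by CRT: x ≡ 10 (mod 11), x ≡ 10 (mod 47) ⇒ x ≡ 10 (mod 517).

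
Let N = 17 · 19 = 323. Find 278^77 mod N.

27

Mod 17: 278 ≡ 6; by Fermat, exponent reduces to 77 mod 16 = 13; 6^13 ≡ 10 (mod 17).
Mod 19: 278 ≡ 12; by Fermat, exponent reduces to 77 mod 18 = 5; 12^5 ≡ 8 (mod 19).
Combine by CRT: x ≡ 10 (mod 17), x ≡ 8 (mod 19) ⇒ x ≡ 27 (mod 323).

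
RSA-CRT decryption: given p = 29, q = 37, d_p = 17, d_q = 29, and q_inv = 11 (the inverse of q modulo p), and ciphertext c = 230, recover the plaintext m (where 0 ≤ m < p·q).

356

m₁ = c^(d_p) mod p: c ≡ 27 (mod 29), and 27^17 mod 29 = 8.
m₂ = c^(d_q) mod q: c ≡ 8 (mod 37), and 8^29 mod 37 = 23.
h = q_inv·(m₁ − m₂) mod p = 11·(8 − 23) mod 29 = 9.
m = m₂ + h·q = 23 + 9·37 = 356.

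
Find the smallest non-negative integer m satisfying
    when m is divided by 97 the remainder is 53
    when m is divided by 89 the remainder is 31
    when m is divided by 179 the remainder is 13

688268

Combine the congruences pairwise.
From m ≡ 53 (mod 97) write m = 53 + 97t. Substituting into m ≡ 31 (mod 89) gives 97t ≡ 67 (mod 89), and since 8⁻¹ ≡ 78 (mod 89), t ≡ 64. Hence m ≡ 53 + 97·64 = 6261 (mod 8633).
From m ≡ 6261 (mod 8633) write m = 6261 + 8633t. Substituting into m ≡ 13 (mod 179) gives 8633t ≡ 17 (mod 179), and since 41⁻¹ ≡ 131 (mod 179), t ≡ 79. Hence m ≡ 6261 + 8633·79 = 688268 (mod 1545307).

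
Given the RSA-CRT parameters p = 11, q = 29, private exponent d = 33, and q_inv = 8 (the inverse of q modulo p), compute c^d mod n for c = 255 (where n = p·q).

d_p = d mod (p−1) = 33 mod 10 = 3; d_q = d mod (q−1) = 5.
m₁ = c^(d_p) mod p: c ≡ 2 (mod 11), and 2^3 mod 11 = 8.
m₂ = c^(d_q) mod q: c ≡ 23 (mod 29), and 23^5 mod 29 = 25.
h = q_inv·(m₁ − m₂) mod p = 8·(8 − 25) mod 11 = 7.
m = m₂ + h·q = 25 + 7·29 = 228.

228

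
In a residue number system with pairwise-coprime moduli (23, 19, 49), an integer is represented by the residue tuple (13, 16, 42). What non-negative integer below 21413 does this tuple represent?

The moduli are pairwise coprime; N = 23·19·49 = 21413.
N/23 = 931; 931 ≡ 11 (mod 23); 11·21 ≡ 1, so inverse 21.
N/19 = 1127; 1127 ≡ 6 (mod 19); 6·16 ≡ 1, so inverse 16.
N/49 = 437; 437 ≡ 45 (mod 49); 45·12 ≡ 1, so inverse 12.
x ≡ 13·931·21 + 16·1127·16 + 42·437·12 = 762923.
762923 mod 21413 = 13468.

13468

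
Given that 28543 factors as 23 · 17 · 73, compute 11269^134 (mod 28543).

Mod 23: 11269 ≡ 22; by Fermat, exponent reduces to 134 mod 22 = 2; 22^2 ≡ 1 (mod 23).
Mod 17: 11269 ≡ 15; by Fermat, exponent reduces to 134 mod 16 = 6; 15^6 ≡ 13 (mod 17).
Mod 73: 11269 ≡ 27; by Fermat, exponent reduces to 134 mod 72 = 62; 27^62 ≡ 72 (mod 73).
Combine by CRT: x ≡ 1 (mod 23), x ≡ 13 (mod 17), x ≡ 72 (mod 73) ⇒ x ≡ 5912 (mod 28543).

5912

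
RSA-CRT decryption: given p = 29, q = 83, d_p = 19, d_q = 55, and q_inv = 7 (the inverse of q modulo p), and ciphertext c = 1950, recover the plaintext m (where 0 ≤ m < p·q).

m₁ = c^(d_p) mod p: c ≡ 7 (mod 29), and 7^19 mod 29 = 16.
m₂ = c^(d_q) mod q: c ≡ 41 (mod 83), and 41^55 mod 83 = 78.
h = q_inv·(m₁ − m₂) mod p = 7·(16 − 78) mod 29 = 1.
m = m₂ + h·q = 78 + 1·83 = 161.

161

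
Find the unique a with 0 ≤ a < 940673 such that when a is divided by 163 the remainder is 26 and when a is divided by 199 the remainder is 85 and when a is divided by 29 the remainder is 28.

Combine the congruences pairwise.
From a ≡ 26 (mod 163) write a = 26 + 163t. Substituting into a ≡ 85 (mod 199) gives 163t ≡ 59 (mod 199), and since 163⁻¹ ≡ 105 (mod 199), t ≡ 26. Hence a ≡ 26 + 163·26 = 4264 (mod 32437).
From a ≡ 4264 (mod 32437) write a = 4264 + 32437t. Substituting into a ≡ 28 (mod 29) gives 32437t ≡ 27 (mod 29), and since 15⁻¹ ≡ 2 (mod 29), t ≡ 25. Hence a ≡ 4264 + 32437·25 = 815189 (mod 940673).

815189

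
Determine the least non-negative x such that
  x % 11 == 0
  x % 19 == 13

From x ≡ 0 (mod 11) write x = 0 + 11t. Substituting into x ≡ 13 (mod 19) gives 11t ≡ 13 (mod 19), and since 11⁻¹ ≡ 7 (mod 19), t ≡ 15. Hence x ≡ 0 + 11·15 = 165 (mod 209).

165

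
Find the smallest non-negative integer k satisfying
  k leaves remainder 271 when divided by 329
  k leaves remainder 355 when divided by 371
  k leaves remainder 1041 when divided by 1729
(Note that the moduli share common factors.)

gcd(329, 371) = 7 and 7 | (355 − 271), so the pair is consistent; merging gives k ≡ 17050 (mod 17437), where 17437 = lcm(329, 371).
gcd(17437, 1729) = 7 and 7 | (1041 − 17050), so the pair is consistent; merging gives k ≡ 784278 (mod 4306939), where 4306939 = lcm(17437, 1729).
The solution is unique modulo lcm(329, 371, 1729) = 4306939.

784278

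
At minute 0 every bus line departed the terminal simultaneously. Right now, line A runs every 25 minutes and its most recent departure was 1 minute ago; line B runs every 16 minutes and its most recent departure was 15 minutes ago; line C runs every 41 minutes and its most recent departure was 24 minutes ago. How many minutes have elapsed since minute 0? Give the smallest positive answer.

The moduli are pairwise coprime; N = 25·16·41 = 16400.
N/25 = 656; 656 ≡ 6 (mod 25); 6·21 ≡ 1, so inverse 21.
N/16 = 1025; 1025 ≡ 1 (mod 16), inverse 1.
N/41 = 400; 400 ≡ 31 (mod 41); 31·4 ≡ 1, so inverse 4.
t ≡ 1·656·21 + 15·1025·1 + 24·400·4 = 67551.
67551 mod 16400 = 1951.

1951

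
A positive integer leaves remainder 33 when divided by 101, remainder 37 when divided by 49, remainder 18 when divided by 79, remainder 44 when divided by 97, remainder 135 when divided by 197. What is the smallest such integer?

1857739291

The moduli are pairwise coprime; N = 101·49·79·97·197 = 7471064839.
N/101 = 73970939; 73970939 ≡ 54 (mod 101); 54·58 ≡ 1, so inverse 58.
N/49 = 152470711; 152470711 ≡ 8 (mod 49); 8·43 ≡ 1, so inverse 43.
N/79 = 94570441; 94570441 ≡ 15 (mod 79); 15·58 ≡ 1, so inverse 58.
N/97 = 77021287; 77021287 ≡ 86 (mod 97); 86·44 ≡ 1, so inverse 44.
N/197 = 37924187; 37924187 ≡ 111 (mod 197); 111·71 ≡ 1, so inverse 71.
a ≡ 33·73970939·58 + 37·152470711·43 + 18·94570441·58 + 44·77021287·44 + 135·37924187·71 = 995509362878.
995509362878 mod 7471064839 = 1857739291.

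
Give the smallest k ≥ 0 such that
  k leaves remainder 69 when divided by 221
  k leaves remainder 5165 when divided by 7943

13108

Combine the congruences pairwise.
gcd(221, 7943) = 13 and 13 | (5165 − 69), so the pair is consistent; merging gives k ≡ 13108 (mod 135031), where 135031 = lcm(221, 7943).
The solution is unique modulo lcm(221, 7943) = 135031.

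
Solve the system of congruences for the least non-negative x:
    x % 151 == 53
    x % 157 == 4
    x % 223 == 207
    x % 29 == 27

The moduli are pairwise coprime; N = 151·157·223·29 = 153313169.
N/151 = 1015319; 1015319 ≡ 146 (mod 151); 146·30 ≡ 1, so inverse 30.
N/157 = 976517; 976517 ≡ 134 (mod 157); 134·116 ≡ 1, so inverse 116.
N/223 = 687503; 687503 ≡ 217 (mod 223); 217·37 ≡ 1, so inverse 37.
N/29 = 5286661; 5286661 ≡ 19 (mod 29); 19·26 ≡ 1, so inverse 26.
x ≡ 53·1015319·30 + 4·976517·116 + 207·687503·37 + 27·5286661·26 = 11044282597.
11044282597 mod 153313169 = 5734429.

5734429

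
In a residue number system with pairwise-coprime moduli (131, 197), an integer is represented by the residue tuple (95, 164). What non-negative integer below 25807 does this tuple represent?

24592

Combine the congruences pairwise.
From x ≡ 95 (mod 131) write x = 95 + 131t. Substituting into x ≡ 164 (mod 197) gives 131t ≡ 69 (mod 197), and since 131⁻¹ ≡ 194 (mod 197), t ≡ 187. Hence x ≡ 95 + 131·187 = 24592 (mod 25807).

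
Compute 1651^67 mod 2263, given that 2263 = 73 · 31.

Mod 73: 1651 ≡ 45; 45^67 ≡ 15 (mod 73).
Mod 31: 1651 ≡ 8; by Fermat, exponent reduces to 67 mod 30 = 7; 8^7 ≡ 2 (mod 31).
Combine by CRT: x ≡ 15 (mod 73), x ≡ 2 (mod 31) ⇒ x ≡ 1986 (mod 2263).

1986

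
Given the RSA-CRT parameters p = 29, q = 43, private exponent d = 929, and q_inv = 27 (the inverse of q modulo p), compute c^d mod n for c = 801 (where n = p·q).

d_p = d mod (p−1) = 929 mod 28 = 5; d_q = d mod (q−1) = 5.
m₁ = c^(d_p) mod p: c ≡ 18 (mod 29), and 18^5 mod 29 = 15.
m₂ = c^(d_q) mod q: c ≡ 27 (mod 43), and 27^5 mod 43 = 22.
h = q_inv·(m₁ − m₂) mod p = 27·(15 − 22) mod 29 = 14.
m = m₂ + h·q = 22 + 14·43 = 624.

624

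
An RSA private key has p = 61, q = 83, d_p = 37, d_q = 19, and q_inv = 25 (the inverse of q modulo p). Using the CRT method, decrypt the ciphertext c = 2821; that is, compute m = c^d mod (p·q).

2157

m₁ = c^(d_p) mod p: c ≡ 15 (mod 61), and 15^37 mod 61 = 22.
m₂ = c^(d_q) mod q: c ≡ 82 (mod 83), and 82^19 mod 83 = 82.
h = q_inv·(m₁ − m₂) mod p = 25·(22 − 82) mod 61 = 25.
m = m₂ + h·q = 82 + 25·83 = 2157.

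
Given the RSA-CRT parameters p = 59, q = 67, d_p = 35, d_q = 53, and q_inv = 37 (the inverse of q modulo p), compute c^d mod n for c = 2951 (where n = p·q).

m₁ = c^(d_p) mod p: c ≡ 1 (mod 59), and 1^35 mod 59 = 1.
m₂ = c^(d_q) mod q: c ≡ 3 (mod 67), and 3^53 mod 67 = 52.
h = q_inv·(m₁ − m₂) mod p = 37·(1 − 52) mod 59 = 1.
m = m₂ + h·q = 52 + 1·67 = 119.

119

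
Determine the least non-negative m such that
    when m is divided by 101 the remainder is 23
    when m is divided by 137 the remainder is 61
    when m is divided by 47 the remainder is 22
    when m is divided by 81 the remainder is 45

From m ≡ 23 (mod 101) write m = 23 + 101t. Substituting into m ≡ 61 (mod 137) gives 101t ≡ 38 (mod 137), and since 101⁻¹ ≡ 19 (mod 137), t ≡ 37. Hence m ≡ 23 + 101·37 = 3760 (mod 13837).
From m ≡ 3760 (mod 13837) write m = 3760 + 13837t. Substituting into m ≡ 22 (mod 47) gives 13837t ≡ 22 (mod 47), and since 19⁻¹ ≡ 5 (mod 47), t ≡ 16. Hence m ≡ 3760 + 13837·16 = 225152 (mod 650339).
From m ≡ 225152 (mod 650339) write m = 225152 + 650339t. Substituting into m ≡ 45 (mod 81) gives 650339t ≡ 73 (mod 81), and since 71⁻¹ ≡ 8 (mod 81), t ≡ 17. Hence m ≡ 225152 + 650339·17 = 11280915 (mod 52677459).

11280915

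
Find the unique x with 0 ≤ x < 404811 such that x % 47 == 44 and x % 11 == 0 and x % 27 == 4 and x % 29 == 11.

The moduli are pairwise coprime; N = 47·11·27·29 = 404811.
N/47 = 8613; 8613 ≡ 12 (mod 47); 12·4 ≡ 1, so inverse 4.
N/11 = 36801; 36801 ≡ 6 (mod 11); 6·2 ≡ 1, so inverse 2.
N/27 = 14993; 14993 ≡ 8 (mod 27); 8·17 ≡ 1, so inverse 17.
N/29 = 13959; 13959 ≡ 10 (mod 29); 10·3 ≡ 1, so inverse 3.
x ≡ 44·8613·4 + 0·36801·2 + 4·14993·17 + 11·13959·3 = 2996059.
2996059 mod 404811 = 162382.

162382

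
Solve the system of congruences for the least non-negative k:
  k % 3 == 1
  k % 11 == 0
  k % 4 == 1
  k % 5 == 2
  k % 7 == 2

The moduli are pairwise coprime; N = 3·11·4·5·7 = 4620.
N/3 = 1540; 1540 ≡ 1 (mod 3), inverse 1.
N/11 = 420; 420 ≡ 2 (mod 11); 2·6 ≡ 1, so inverse 6.
N/4 = 1155; 1155 ≡ 3 (mod 4); 3·3 ≡ 1, so inverse 3.
N/5 = 924; 924 ≡ 4 (mod 5); 4·4 ≡ 1, so inverse 4.
N/7 = 660; 660 ≡ 2 (mod 7); 2·4 ≡ 1, so inverse 4.
k ≡ 1·1540·1 + 0·420·6 + 1·1155·3 + 2·924·4 + 2·660·4 = 17677.
17677 mod 4620 = 3817.

3817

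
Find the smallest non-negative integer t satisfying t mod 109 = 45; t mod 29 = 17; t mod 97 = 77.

247039

From t ≡ 45 (mod 109) write t = 45 + 109s. Substituting into t ≡ 17 (mod 29) gives 109s ≡ 1 (mod 29), and since 22⁻¹ ≡ 4 (mod 29), s ≡ 4. Hence t ≡ 45 + 109·4 = 481 (mod 3161).
From t ≡ 481 (mod 3161) write t = 481 + 3161s. Substituting into t ≡ 77 (mod 97) gives 3161s ≡ 81 (mod 97), and since 57⁻¹ ≡ 80 (mod 97), s ≡ 78. Hence t ≡ 481 + 3161·78 = 247039 (mod 306617).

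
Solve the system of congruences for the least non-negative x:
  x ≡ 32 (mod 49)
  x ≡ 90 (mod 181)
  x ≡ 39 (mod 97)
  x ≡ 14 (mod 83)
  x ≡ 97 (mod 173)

2076885857

From x ≡ 32 (mod 49) write x = 32 + 49t. Substituting into x ≡ 90 (mod 181) gives 49t ≡ 58 (mod 181), and since 49⁻¹ ≡ 133 (mod 181), t ≡ 112. Hence x ≡ 32 + 49·112 = 5520 (mod 8869).
From x ≡ 5520 (mod 8869) write x = 5520 + 8869t. Substituting into x ≡ 39 (mod 97) gives 8869t ≡ 48 (mod 97), and since 42⁻¹ ≡ 67 (mod 97), t ≡ 15. Hence x ≡ 5520 + 8869·15 = 138555 (mod 860293).
From x ≡ 138555 (mod 860293) write x = 138555 + 860293t. Substituting into x ≡ 14 (mod 83) gives 860293t ≡ 69 (mod 83), and since 81⁻¹ ≡ 41 (mod 83), t ≡ 7. Hence x ≡ 138555 + 860293·7 = 6160606 (mod 71404319).
From x ≡ 6160606 (mod 71404319) write x = 6160606 + 71404319t. Substituting into x ≡ 97 (mod 173) gives 71404319t ≡ 21 (mod 173), and since 126⁻¹ ≡ 92 (mod 173), t ≡ 29. Hence x ≡ 6160606 + 71404319·29 = 2076885857 (mod 12352947187).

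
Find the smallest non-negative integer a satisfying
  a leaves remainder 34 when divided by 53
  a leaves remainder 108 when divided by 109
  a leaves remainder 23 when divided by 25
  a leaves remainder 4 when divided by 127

The moduli are pairwise coprime; N = 53·109·25·127 = 18341975.
N/53 = 346075; 346075 ≡ 38 (mod 53); 38·7 ≡ 1, so inverse 7.
N/109 = 168275; 168275 ≡ 88 (mod 109); 88·83 ≡ 1, so inverse 83.
N/25 = 733679; 733679 ≡ 4 (mod 25); 4·19 ≡ 1, so inverse 19.
N/127 = 144425; 144425 ≡ 26 (mod 127); 26·44 ≡ 1, so inverse 44.
a ≡ 34·346075·7 + 108·168275·83 + 23·733679·19 + 4·144425·44 = 1936819473.
1936819473 mod 18341975 = 10912098.

10912098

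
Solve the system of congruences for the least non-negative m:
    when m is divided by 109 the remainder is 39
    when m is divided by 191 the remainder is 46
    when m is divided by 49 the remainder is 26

Combine the congruences pairwise.
From m ≡ 39 (mod 109) write m = 39 + 109t. Substituting into m ≡ 46 (mod 191) gives 109t ≡ 7 (mod 191), and since 109⁻¹ ≡ 184 (mod 191), t ≡ 142. Hence m ≡ 39 + 109·142 = 15517 (mod 20819).
From m ≡ 15517 (mod 20819) write m = 15517 + 20819t. Substituting into m ≡ 26 (mod 49) gives 20819t ≡ 42 (mod 49), and since 43⁻¹ ≡ 8 (mod 49), t ≡ 42. Hence m ≡ 15517 + 20819·42 = 889915 (mod 1020131).

889915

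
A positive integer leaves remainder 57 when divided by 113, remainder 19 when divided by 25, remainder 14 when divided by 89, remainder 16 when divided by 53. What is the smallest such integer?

From t ≡ 57 (mod 113) write t = 57 + 113s. Substituting into t ≡ 19 (mod 25) gives 113s ≡ 12 (mod 25), and since 13⁻¹ ≡ 2 (mod 25), s ≡ 24. Hence t ≡ 57 + 113·24 = 2769 (mod 2825).
From t ≡ 2769 (mod 2825) write t = 2769 + 2825s. Substituting into t ≡ 14 (mod 89) gives 2825s ≡ 4 (mod 89), and since 66⁻¹ ≡ 58 (mod 89), s ≡ 54. Hence t ≡ 2769 + 2825·54 = 155319 (mod 251425).
From t ≡ 155319 (mod 251425) write t = 155319 + 251425s. Substituting into t ≡ 16 (mod 53) gives 251425s ≡ 40 (mod 53), and since 46⁻¹ ≡ 15 (mod 53), s ≡ 17. Hence t ≡ 155319 + 251425·17 = 4429544 (mod 13325525).

4429544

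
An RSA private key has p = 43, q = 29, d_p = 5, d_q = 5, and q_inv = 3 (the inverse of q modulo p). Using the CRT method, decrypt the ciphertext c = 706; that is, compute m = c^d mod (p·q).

965

m₁ = c^(d_p) mod p: c ≡ 18 (mod 43), and 18^5 mod 43 = 19.
m₂ = c^(d_q) mod q: c ≡ 10 (mod 29), and 10^5 mod 29 = 8.
h = q_inv·(m₁ − m₂) mod p = 3·(19 − 8) mod 43 = 33.
m = m₂ + h·q = 8 + 33·29 = 965.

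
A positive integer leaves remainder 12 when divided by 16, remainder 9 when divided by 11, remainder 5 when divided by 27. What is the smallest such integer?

The moduli are pairwise coprime; N = 16·11·27 = 4752.
N/16 = 297; 297 ≡ 9 (mod 16); 9·9 ≡ 1, so inverse 9.
N/11 = 432; 432 ≡ 3 (mod 11); 3·4 ≡ 1, so inverse 4.
N/27 = 176; 176 ≡ 14 (mod 27); 14·2 ≡ 1, so inverse 2.
x ≡ 12·297·9 + 9·432·4 + 5·176·2 = 49388.
49388 mod 4752 = 1868.

1868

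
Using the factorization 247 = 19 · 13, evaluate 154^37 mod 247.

154

Mod 19: 154 ≡ 2; by Fermat, exponent reduces to 37 mod 18 = 1; 2^1 ≡ 2 (mod 19).
Mod 13: 154 ≡ 11; by Fermat, exponent reduces to 37 mod 12 = 1; 11^1 ≡ 11 (mod 13).
Combine by CRT: x ≡ 2 (mod 19), x ≡ 11 (mod 13) ⇒ x ≡ 154 (mod 247).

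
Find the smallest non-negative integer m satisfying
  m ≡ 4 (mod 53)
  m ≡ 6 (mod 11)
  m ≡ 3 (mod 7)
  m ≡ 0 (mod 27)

The moduli are pairwise coprime; N = 53·11·7·27 = 110187.
N/53 = 2079; 2079 ≡ 12 (mod 53); 12·31 ≡ 1, so inverse 31.
N/11 = 10017; 10017 ≡ 7 (mod 11); 7·8 ≡ 1, so inverse 8.
N/7 = 15741; 15741 ≡ 5 (mod 7); 5·3 ≡ 1, so inverse 3.
N/27 = 4081; 4081 ≡ 4 (mod 27); 4·7 ≡ 1, so inverse 7.
m ≡ 4·2079·31 + 6·10017·8 + 3·15741·3 + 0·4081·7 = 880281.
880281 mod 110187 = 108972.

108972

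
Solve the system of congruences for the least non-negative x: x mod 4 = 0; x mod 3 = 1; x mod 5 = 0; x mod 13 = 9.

From x ≡ 0 (mod 4) write x = 0 + 4t. Substituting into x ≡ 1 (mod 3) gives 4t ≡ 1 (mod 3), and since 1⁻¹ ≡ 1 (mod 3), t ≡ 1. Hence x ≡ 0 + 4·1 = 4 (mod 12).
From x ≡ 4 (mod 12) write x = 4 + 12t. Substituting into x ≡ 0 (mod 5) gives 12t ≡ 1 (mod 5), and since 2⁻¹ ≡ 3 (mod 5), t ≡ 3. Hence x ≡ 4 + 12·3 = 40 (mod 60).
From x ≡ 40 (mod 60) write x = 40 + 60t. Substituting into x ≡ 9 (mod 13) gives 60t ≡ 8 (mod 13), and since 8⁻¹ ≡ 5 (mod 13), t ≡ 1. Hence x ≡ 40 + 60·1 = 100 (mod 780).

100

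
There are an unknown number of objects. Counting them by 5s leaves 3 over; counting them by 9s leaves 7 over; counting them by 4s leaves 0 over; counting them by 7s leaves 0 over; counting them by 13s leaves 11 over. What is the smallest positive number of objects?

10528

The moduli are pairwise coprime; M = 5·9·4·7·13 = 16380.
M/5 = 3276; 3276 ≡ 1 (mod 5), inverse 1.
M/9 = 1820; 1820 ≡ 2 (mod 9); 2·5 ≡ 1, so inverse 5.
M/4 = 4095; 4095 ≡ 3 (mod 4); 3·3 ≡ 1, so inverse 3.
M/7 = 2340; 2340 ≡ 2 (mod 7); 2·4 ≡ 1, so inverse 4.
M/13 = 1260; 1260 ≡ 12 (mod 13); 12·12 ≡ 1, so inverse 12.
N ≡ 3·3276·1 + 7·1820·5 + 0·4095·3 + 0·2340·4 + 11·1260·12 = 239848.
239848 mod 16380 = 10528.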